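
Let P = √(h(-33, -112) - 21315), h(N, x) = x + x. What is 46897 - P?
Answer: 46897 - I*√21539 ≈ 46897.0 - 146.76*I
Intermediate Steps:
h(N, x) = 2*x
P = I*√21539 (P = √(2*(-112) - 21315) = √(-224 - 21315) = √(-21539) = I*√21539 ≈ 146.76*I)
46897 - P = 46897 - I*√21539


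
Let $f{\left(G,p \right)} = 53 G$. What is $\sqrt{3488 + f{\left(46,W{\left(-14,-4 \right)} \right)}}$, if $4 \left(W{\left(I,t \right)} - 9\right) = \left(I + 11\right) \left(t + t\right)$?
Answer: $\sqrt{5926} \approx 76.98$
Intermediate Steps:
$W{\left(I,t \right)} = 9 + \frac{t \left(11 + I\right)}{2}$ ($W{\left(I,t \right)} = 9 + \frac{\left(I + 11\right) \left(t + t\right)}{4} = 9 + \frac{\left(11 + I\right) 2 t}{4} = 9 + \frac{2 t \left(11 + I\right)}{4} = 9 + \frac{t \left(11 + I\right)}{2}$)
$\sqrt{3488 + f{\left(46,W{\left(-14,-4 \right)} \right)}} = \sqrt{3488 + 53 \cdot 46} = \sqrt{3488 + 2438} = \sqrt{5926}$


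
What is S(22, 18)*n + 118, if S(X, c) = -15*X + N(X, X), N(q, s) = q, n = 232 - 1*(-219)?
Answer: -138790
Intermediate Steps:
n = 451 (n = 232 + 219 = 451)
S(X, c) = -14*X (S(X, c) = -15*X + X = -14*X)
S(22, 18)*n + 118 = -14*22*451 + 118 = -308*451 + 118 = -138908 + 118 = -138790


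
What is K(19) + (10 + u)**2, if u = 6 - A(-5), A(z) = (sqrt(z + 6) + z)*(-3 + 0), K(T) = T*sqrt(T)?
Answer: 16 + 19*sqrt(19) ≈ 98.819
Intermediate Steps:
K(T) = T**(3/2)
A(z) = -3*z - 3*sqrt(6 + z) (A(z) = (sqrt(6 + z) + z)*(-3) = (z + sqrt(6 + z))*(-3) = -3*z - 3*sqrt(6 + z))
u = -6 (u = 6 - (-3*(-5) - 3*sqrt(6 - 5)) = 6 - (15 - 3*sqrt(1)) = 6 - (15 - 3*1) = 6 - (15 - 3) = 6 - 1*12 = 6 - 12 = -6)
K(19) + (10 + u)**2 = 19**(3/2) + (10 - 6)**2 = 19*sqrt(19) + 4**2 = 19*sqrt(19) + 16 = 16 + 19*sqrt(19)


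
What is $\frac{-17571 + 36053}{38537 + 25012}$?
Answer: $\frac{18482}{63549} \approx 0.29083$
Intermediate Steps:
$\frac{-17571 + 36053}{38537 + 25012} = \frac{18482}{63549}$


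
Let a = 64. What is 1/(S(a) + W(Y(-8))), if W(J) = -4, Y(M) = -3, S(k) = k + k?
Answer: 1/124 ≈ 0.0080645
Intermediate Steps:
S(k) = 2*k
1/(S(a) + W(Y(-8))) = 1/(2*64 - 4) = 1/(128 - 4) = 1/124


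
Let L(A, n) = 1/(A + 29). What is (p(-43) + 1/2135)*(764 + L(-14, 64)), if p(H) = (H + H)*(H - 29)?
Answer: 151513514581/32025 ≈ 4.7311e+6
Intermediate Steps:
p(H) = 2*H*(-29 + H) (p(H) = (2*H)*(-29 + H) = 2*H*(-29 + H))
L(A, n) = 1/(29 + A)
(p(-43) + 1/2135)*(764 + L(-14, 64)) = (2*(-43)*(-29 - 43) + 1/2135)*(764 + 1/(29 - 14)) = (2*(-43)*(-72) + 1/2135)*(764 + 1/15) = (6192 + 1/2135)*(764 + 1/15) = (13219921/2135)*(11461/15) = 151513514581/32025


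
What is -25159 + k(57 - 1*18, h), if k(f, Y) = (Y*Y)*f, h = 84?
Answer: 250025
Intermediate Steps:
k(f, Y) = f*Y² (k(f, Y) = Y²*f = f*Y²)
-25159 + k(57 - 1*18, h) = -25159 + (57 - 1*18)*84² = -25159 + (57 - 18)*7056 = -25159 + 39*7056 = -25159 + 275184 = 250025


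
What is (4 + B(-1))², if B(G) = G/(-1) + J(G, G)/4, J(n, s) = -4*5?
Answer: 0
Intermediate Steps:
J(n, s) = -20
B(G) = -5 - G (B(G) = G/(-1) - 20/4 = G*(-1) - 20*¼ = -G - 5 = -5 - G)
(4 + B(-1))² = (4 + (-5 - 1*(-1)))² = (4 + (-5 + 1))² = (4 - 4)² = 0² = 0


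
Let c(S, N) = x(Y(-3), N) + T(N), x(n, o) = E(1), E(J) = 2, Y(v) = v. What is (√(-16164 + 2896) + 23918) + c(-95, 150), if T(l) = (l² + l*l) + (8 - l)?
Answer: 68778 + 2*I*√3317 ≈ 68778.0 + 115.19*I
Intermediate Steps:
x(n, o) = 2
T(l) = 8 - l + 2*l² (T(l) = (l² + l²) + (8 - l) = 2*l² + (8 - l) = 8 - l + 2*l²)
c(S, N) = 10 - N + 2*N² (c(S, N) = 2 + (8 - N + 2*N²) = 10 - N + 2*N²)
(√(-16164 + 2896) + 23918) + c(-95, 150) = (√(-16164 + 2896) + 23918) + (10 - 1*150 + 2*150²) = (√(-13268) + 23918) + (10 - 150 + 2*22500) = (2*I*√3317 + 23918) + (10 - 150 + 45000) = (23918 + 2*I*√3317) + 44860 = 68778 + 2*I*√3317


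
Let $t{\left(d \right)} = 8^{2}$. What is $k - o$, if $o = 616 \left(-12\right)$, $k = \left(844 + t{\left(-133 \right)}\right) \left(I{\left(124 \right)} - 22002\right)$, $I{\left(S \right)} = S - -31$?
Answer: $-19829684$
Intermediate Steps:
$t{\left(d \right)} = 64$
$I{\left(S \right)} = 31 + S$ ($I{\left(S \right)} = S + 31 = 31 + S$)
$k = -19837076$ ($k = \left(844 + 64\right) \left(\left(31 + 124\right) - 22002\right) = 908 \left(155 - 22002\right) = 908 \left(-21847\right) = -19837076$)
$o = -7392$
$k - o = -19837076 - -7392 = -19837076 + 7392 = -19829684$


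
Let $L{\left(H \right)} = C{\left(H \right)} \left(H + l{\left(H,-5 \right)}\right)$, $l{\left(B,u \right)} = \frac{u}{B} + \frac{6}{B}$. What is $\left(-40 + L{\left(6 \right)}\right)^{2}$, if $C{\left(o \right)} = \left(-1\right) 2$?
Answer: $\frac{24649}{9} \approx 2738.8$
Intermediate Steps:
$C{\left(o \right)} = -2$
$l{\left(B,u \right)} = \frac{6}{B} + \frac{u}{B}$
$L{\left(H \right)} = - 2 H - \frac{2}{H}$ ($L{\left(H \right)} = - 2 \left(H + \frac{6 - 5}{H}\right) = - 2 \left(H + \frac{1}{H} 1\right) = - 2 \left(H + \frac{1}{H}\right) = - 2 H - \frac{2}{H}$)
$\left(-40 + L{\left(6 \right)}\right)^{2} = \left(-40 - \left(12 + \frac{2}{6}\right)\right)^{2} = \left(-40 - \frac{37}{3}\right)^{2} = \left(- \frac{157}{3}\right)^{2} = \frac{24649}{9}$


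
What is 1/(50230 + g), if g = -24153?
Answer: 1/26077 ≈ 3.8348e-5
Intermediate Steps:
1/(50230 + g) = 1/(50230 - 24153) = 1/26077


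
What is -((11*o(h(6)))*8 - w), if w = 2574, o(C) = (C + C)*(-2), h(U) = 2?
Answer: 3278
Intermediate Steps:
o(C) = -4*C (o(C) = (2*C)*(-2) = -4*C)
-((11*o(h(6)))*8 - w) = -((11*(-4*2))*8 - 1*2574) = -((11*(-8))*8 - 2574) = -(-88*8 - 2574) = -(-704 - 2574) = -1*(-3278) = 3278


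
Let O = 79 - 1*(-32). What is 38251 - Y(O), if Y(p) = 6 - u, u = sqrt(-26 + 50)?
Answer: 38245 + 2*sqrt(6) ≈ 38250.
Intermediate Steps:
O = 111 (O = 79 + 32 = 111)
u = 2*sqrt(6) (u = sqrt(24) = 2*sqrt(6) ≈ 4.8990)
Y(p) = 6 - 2*sqrt(6)
38251 - Y(O) = 38251 - (6 - 2*sqrt(6)) = 38251 + (-6 + 2*sqrt(6)) = 38245 + 2*sqrt(6)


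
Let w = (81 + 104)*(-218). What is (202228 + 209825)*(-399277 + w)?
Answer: -181141383171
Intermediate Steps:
w = -40330 (w = 185*(-218) = -40330)
(202228 + 209825)*(-399277 + w) = (202228 + 209825)*(-399277 - 40330) = 412053*(-439607) = -181141383171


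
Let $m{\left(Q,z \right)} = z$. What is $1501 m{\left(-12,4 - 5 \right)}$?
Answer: $-1501$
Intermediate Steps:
$1501 m{\left(-12,4 - 5 \right)} = 1501 \left(4 - 5\right) = 1501 \left(-1\right) = -1501$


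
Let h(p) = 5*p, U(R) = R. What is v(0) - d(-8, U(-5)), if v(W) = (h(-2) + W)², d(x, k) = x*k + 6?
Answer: 54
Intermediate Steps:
d(x, k) = 6 + k*x (d(x, k) = k*x + 6 = 6 + k*x)
v(W) = (-10 + W)² (v(W) = (5*(-2) + W)² = (-10 + W)²)
v(0) - d(-8, U(-5)) = (-10 + 0)² - (6 - 5*(-8)) = (-10)² - (6 + 40) = 100 - 1*46 = 100 - 46 = 54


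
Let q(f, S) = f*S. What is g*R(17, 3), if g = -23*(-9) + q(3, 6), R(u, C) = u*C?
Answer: 11475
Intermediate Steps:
R(u, C) = C*u
q(f, S) = S*f
g = 225 (g = -23*(-9) + 6*3 = 207 + 18 = 225)
g*R(17, 3) = 225*(3*17) = 225*51 = 11475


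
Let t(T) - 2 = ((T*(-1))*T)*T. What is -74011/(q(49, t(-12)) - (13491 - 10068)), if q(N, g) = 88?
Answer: 74011/3335 ≈ 22.192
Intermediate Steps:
t(T) = 2 - T**3 (t(T) = 2 + ((T*(-1))*T)*T = 2 + ((-T)*T)*T = 2 + (-T**2)*T = 2 - T**3)
-74011/(q(49, t(-12)) - (13491 - 10068)) = -74011/(88 - (13491 - 10068)) = -74011/(88 - 1*3423) = -74011/(88 - 3423) = -74011/(-3335) = -74011*(-1/3335) = 74011/3335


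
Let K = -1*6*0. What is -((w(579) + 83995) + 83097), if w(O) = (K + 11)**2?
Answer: -167213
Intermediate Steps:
K = 0 (K = -6*0 = 0)
w(O) = 121 (w(O) = (0 + 11)**2 = 11**2 = 121)
-((w(579) + 83995) + 83097) = -((121 + 83995) + 83097) = -(84116 + 83097) = -1*167213 = -167213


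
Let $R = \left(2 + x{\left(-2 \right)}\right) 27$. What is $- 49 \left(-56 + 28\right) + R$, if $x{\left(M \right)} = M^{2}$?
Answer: $1534$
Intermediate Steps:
$R = 162$ ($R = \left(2 + \left(-2\right)^{2}\right) 27 = \left(2 + 4\right) 27 = 6 \cdot 27 = 162$)
$- 49 \left(-56 + 28\right) + R = - 49 \left(-56 + 28\right) + 162 = \left(-49\right) \left(-28\right) + 162 = 1372 + 162 = 1534$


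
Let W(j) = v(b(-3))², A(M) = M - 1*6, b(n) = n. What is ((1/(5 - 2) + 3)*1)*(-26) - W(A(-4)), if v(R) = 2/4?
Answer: -1043/12 ≈ -86.917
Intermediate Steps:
A(M) = -6 + M (A(M) = M - 6 = -6 + M)
v(R) = ½ (v(R) = 2*(¼) = ½)
W(j) = ¼ (W(j) = (½)² = ¼)
((1/(5 - 2) + 3)*1)*(-26) - W(A(-4)) = ((1/(5 - 2) + 3)*1)*(-26) - 1*¼ = ((1/3 + 3)*1)*(-26) - ¼ = ((⅓ + 3)*1)*(-26) - ¼ = ((10/3)*1)*(-26) - ¼ = (10/3)*(-26) - ¼ = -260/3 - ¼ = -1043/12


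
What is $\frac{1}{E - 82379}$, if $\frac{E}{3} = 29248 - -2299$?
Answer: $\frac{1}{12262} \approx 8.1553 \cdot 10^{-5}$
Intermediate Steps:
$E = 94641$ ($E = 3 \left(29248 - -2299\right) = 3 \left(29248 + 2299\right) = 3 \cdot 31547 = 94641$)
$\frac{1}{E - 82379} = \frac{1}{94641 - 82379} = \frac{1}{12262}$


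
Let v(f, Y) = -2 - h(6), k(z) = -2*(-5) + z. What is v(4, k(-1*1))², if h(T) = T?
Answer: 64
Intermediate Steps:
k(z) = 10 + z
v(f, Y) = -8 (v(f, Y) = -2 - 1*6 = -2 - 6 = -8)
v(4, k(-1*1))² = (-8)² = 64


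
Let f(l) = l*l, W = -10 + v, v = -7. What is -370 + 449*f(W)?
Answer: 129391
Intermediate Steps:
W = -17 (W = -10 - 7 = -17)
f(l) = l²
-370 + 449*f(W) = -370 + 449*(-17)² = -370 + 449*289 = -370 + 129761 = 129391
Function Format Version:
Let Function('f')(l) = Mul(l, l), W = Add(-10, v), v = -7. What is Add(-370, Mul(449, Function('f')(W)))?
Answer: 129391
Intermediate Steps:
W = -17 (W = Add(-10, -7) = -17)
Function('f')(l) = Pow(l, 2)
Add(-370, Mul(449, Function('f')(W))) = Add(-370, Mul(449, Pow(-17, 2))) = Add(-370, Mul(449, 289)) = Add(-370, 129761) = 129391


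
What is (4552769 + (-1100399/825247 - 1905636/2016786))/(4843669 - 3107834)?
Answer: 1262896966046854582/481505178952358095 ≈ 2.6228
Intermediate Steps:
(4552769 + (-1100399/825247 - 1905636/2016786))/(4843669 - 3107834) = (4552769 + (-1100399*1/825247 - 1905636*1/2016786))/1735835 = (4552769 + (-1100399/825247 - 317606/336131))*(1/1735835) = (4552769 - 631981614951/277391099357)*(1/1735835) = (1262896966046854582/277391099357)*(1/1735835) = 1262896966046854582/481505178952358095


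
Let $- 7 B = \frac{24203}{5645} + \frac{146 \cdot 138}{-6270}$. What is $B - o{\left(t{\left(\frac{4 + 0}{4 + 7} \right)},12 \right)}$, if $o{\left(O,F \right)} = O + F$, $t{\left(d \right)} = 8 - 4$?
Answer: $- \frac{3811583}{235961} \approx -16.153$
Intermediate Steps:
$t{\left(d \right)} = 4$ ($t{\left(d \right)} = 8 - 4 = 4$)
$o{\left(O,F \right)} = F + O$
$B = - \frac{36207}{235961}$ ($B = - \frac{\frac{24203}{5645} + \frac{146 \cdot 138}{-6270}}{7} = - \frac{24203 \cdot \frac{1}{5645} + 20148 \left(- \frac{1}{6270}\right)}{7} = - \frac{\frac{24203}{5645} - \frac{3358}{1045}}{7} = \left(- \frac{1}{7}\right) \frac{253449}{235961} = - \frac{36207}{235961} \approx -0.15344$)
$B - o{\left(t{\left(\frac{4 + 0}{4 + 7} \right)},12 \right)} = - \frac{36207}{235961} - \left(12 + 4\right) = - \frac{36207}{235961} - 16 = - \frac{3811583}{235961}$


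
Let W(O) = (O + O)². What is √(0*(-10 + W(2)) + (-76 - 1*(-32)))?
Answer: 2*I*√11 ≈ 6.6332*I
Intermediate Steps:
W(O) = 4*O² (W(O) = (2*O)² = 4*O²)
√(0*(-10 + W(2)) + (-76 - 1*(-32))) = √(0*(-10 + 4*2²) + (-76 - 1*(-32))) = √(0*(-10 + 4*4) + (-76 + 32)) = √(0*(-10 + 16) - 44) = √(0*6 - 44) = √(0 - 44) = √(-44) = 2*I*√11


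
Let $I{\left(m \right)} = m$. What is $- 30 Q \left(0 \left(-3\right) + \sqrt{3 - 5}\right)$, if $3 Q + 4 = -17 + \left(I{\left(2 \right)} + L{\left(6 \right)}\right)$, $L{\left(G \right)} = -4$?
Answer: $230 i \sqrt{2} \approx 325.27 i$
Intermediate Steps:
$Q = - \frac{23}{3}$ ($Q = - \frac{4}{3} + \frac{-17 + \left(2 - 4\right)}{3} = - \frac{4}{3} + \frac{-17 - 2}{3} = - \frac{4}{3} + \frac{1}{3} \left(-19\right) = - \frac{4}{3} - \frac{19}{3} = - \frac{23}{3} \approx -7.6667$)
$- 30 Q \left(0 \left(-3\right) + \sqrt{3 - 5}\right) = \left(-30\right) \left(- \frac{23}{3}\right) \left(0 \left(-3\right) + \sqrt{3 - 5}\right) = 230 \left(0 + \sqrt{-2}\right) = 230 \left(0 + i \sqrt{2}\right) = 230 i \sqrt{2}$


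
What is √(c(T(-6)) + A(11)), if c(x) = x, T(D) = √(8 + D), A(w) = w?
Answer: √(11 + √2) ≈ 3.5234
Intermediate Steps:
√(c(T(-6)) + A(11)) = √(√(8 - 6) + 11) = √(√2 + 11) = √(11 + √2)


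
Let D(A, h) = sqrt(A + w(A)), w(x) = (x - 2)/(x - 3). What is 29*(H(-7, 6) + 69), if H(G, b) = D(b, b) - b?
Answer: 1827 + 29*sqrt(66)/3 ≈ 1905.5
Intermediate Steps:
w(x) = (-2 + x)/(-3 + x)
D(A, h) = sqrt(A + (-2 + A)/(-3 + A))
H(G, b) = sqrt((-2 + b + b*(-3 + b))/(-3 + b)) - b
29*(H(-7, 6) + 69) = 29*((sqrt((-2 + 6 + 6*(-3 + 6))/(-3 + 6)) - 1*6) + 69) = 29*((sqrt((-2 + 6 + 6*3)/3) - 6) + 69) = 29*((sqrt((-2 + 6 + 18)/3) - 6) + 69) = 29*((sqrt((1/3)*22) - 6) + 69) = 29*((sqrt(22/3) - 6) + 69) = 29*((sqrt(66)/3 - 6) + 69) = 29*((-6 + sqrt(66)/3) + 69) = 29*(63 + sqrt(66)/3) = 1827 + 29*sqrt(66)/3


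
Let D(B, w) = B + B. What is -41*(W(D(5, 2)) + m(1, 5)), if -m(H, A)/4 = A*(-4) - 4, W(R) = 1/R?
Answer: -39401/10 ≈ -3940.1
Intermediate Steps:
D(B, w) = 2*B
m(H, A) = 16 + 16*A (m(H, A) = -4*(A*(-4) - 4) = -4*(-4*A - 4) = -4*(-4 - 4*A) = 16 + 16*A)
-41*(W(D(5, 2)) + m(1, 5)) = -41*(1/(2*5) + (16 + 16*5)) = -41*(1/10 + (16 + 80)) = -41*(1/10 + 96) = -41*961/10 = -39401/10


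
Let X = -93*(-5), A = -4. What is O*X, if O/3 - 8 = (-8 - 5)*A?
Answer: 83700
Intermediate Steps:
O = 180 (O = 24 + 3*((-8 - 5)*(-4)) = 24 + 3*(-13*(-4)) = 24 + 3*52 = 24 + 156 = 180)
X = 465 (X = -31*(-15) = 465)
O*X = 180*465 = 83700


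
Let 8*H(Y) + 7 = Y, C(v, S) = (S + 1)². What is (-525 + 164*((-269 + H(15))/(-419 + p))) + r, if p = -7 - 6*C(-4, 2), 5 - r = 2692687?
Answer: -80793463/30 ≈ -2.6931e+6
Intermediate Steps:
r = -2692682 (r = 5 - 1*2692687 = 5 - 2692687 = -2692682)
C(v, S) = (1 + S)²
p = -61 (p = -7 - 6*(1 + 2)² = -7 - 6*3² = -7 - 6*9 = -7 - 54 = -61)
H(Y) = -7/8 + Y/8
(-525 + 164*((-269 + H(15))/(-419 + p))) + r = (-525 + 164*((-269 + (-7/8 + (⅛)*15))/(-419 - 61))) - 2692682 = (-525 + 164*((-269 + (-7/8 + 15/8))/(-480))) - 2692682 = (-525 + 164*((-269 + 1)*(-1/480))) - 2692682 = (-525 + 164*(-268*(-1/480))) - 2692682 = (-525 + 164*(67/120)) - 2692682 = (-525 + 2747/30) - 2692682 = -13003/30 - 2692682 = -80793463/30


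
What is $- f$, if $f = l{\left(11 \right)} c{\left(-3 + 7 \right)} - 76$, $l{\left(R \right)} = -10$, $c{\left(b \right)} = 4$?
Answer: $116$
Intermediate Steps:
$f = -116$ ($f = \left(-10\right) 4 - 76 = -40 - 76 = -116$)
$- f = \left(-1\right) \left(-116\right) = 116$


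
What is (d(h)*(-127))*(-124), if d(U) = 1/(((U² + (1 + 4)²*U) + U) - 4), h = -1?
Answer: -15748/29 ≈ -543.03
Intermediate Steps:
d(U) = 1/(-4 + U² + 26*U) (d(U) = 1/(((U² + 5²*U) + U) - 4) = 1/(((U² + 25*U) + U) - 4) = 1/((U² + 26*U) - 4) = 1/(-4 + U² + 26*U))
(d(h)*(-127))*(-124) = (-127/(-4 + (-1)² + 26*(-1)))*(-124) = (-127/(-4 + 1 - 26))*(-124) = (-127/(-29))*(-124) = -1/29*(-127)*(-124) = (127/29)*(-124) = -15748/29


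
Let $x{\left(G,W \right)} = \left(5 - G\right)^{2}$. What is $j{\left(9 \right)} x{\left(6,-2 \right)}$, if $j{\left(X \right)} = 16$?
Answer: $16$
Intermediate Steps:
$j{\left(9 \right)} x{\left(6,-2 \right)} = 16 \left(-5 + 6\right)^{2} = 16 \cdot 1^{2} = 16 \cdot 1 = 16$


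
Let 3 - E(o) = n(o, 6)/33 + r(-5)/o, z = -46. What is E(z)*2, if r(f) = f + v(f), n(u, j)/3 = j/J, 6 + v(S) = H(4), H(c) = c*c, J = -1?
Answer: 1849/253 ≈ 7.3083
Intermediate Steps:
H(c) = c²
v(S) = 10 (v(S) = -6 + 4² = -6 + 16 = 10)
n(u, j) = -3*j (n(u, j) = 3*(j/(-1)) = 3*(j*(-1)) = 3*(-j) = -3*j)
r(f) = 10 + f (r(f) = f + 10 = 10 + f)
E(o) = 39/11 - 5/o (E(o) = 3 - (-3*6/33 + (10 - 5)/o) = 3 - (-18*1/33 + 5/o) = 3 - (-6/11 + 5/o) = 3 + (6/11 - 5/o) = 39/11 - 5/o)
E(z)*2 = (39/11 - 5/(-46))*2 = (39/11 - 5*(-1/46))*2 = (39/11 + 5/46)*2 = (1849/506)*2 = 1849/253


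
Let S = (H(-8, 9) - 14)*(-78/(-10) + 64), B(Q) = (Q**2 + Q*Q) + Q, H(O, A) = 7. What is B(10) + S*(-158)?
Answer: 398104/5 ≈ 79621.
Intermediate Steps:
B(Q) = Q + 2*Q**2 (B(Q) = (Q**2 + Q**2) + Q = 2*Q**2 + Q = Q + 2*Q**2)
S = -2513/5 (S = (7 - 14)*(-78/(-10) + 64) = -7*(-78*(-1/10) + 64) = -7*(39/5 + 64) = -7*359/5 = -2513/5 ≈ -502.60)
B(10) + S*(-158) = 10*(1 + 2*10) - 2513/5*(-158) = 10*(1 + 20) + 397054/5 = 10*21 + 397054/5 = 210 + 397054/5 = 398104/5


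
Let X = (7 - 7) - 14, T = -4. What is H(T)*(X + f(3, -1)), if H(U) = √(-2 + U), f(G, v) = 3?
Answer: -11*I*√6 ≈ -26.944*I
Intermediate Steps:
X = -14 (X = 0 - 14 = -14)
H(T)*(X + f(3, -1)) = √(-2 - 4)*(-14 + 3) = √(-6)*(-11) = (I*√6)*(-11) = -11*I*√6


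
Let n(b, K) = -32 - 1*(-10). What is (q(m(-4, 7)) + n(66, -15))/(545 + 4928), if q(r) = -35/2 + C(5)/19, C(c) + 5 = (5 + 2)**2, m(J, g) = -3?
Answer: -1413/207974 ≈ -0.0067941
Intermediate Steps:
n(b, K) = -22 (n(b, K) = -32 + 10 = -22)
C(c) = 44 (C(c) = -5 + (5 + 2)**2 = -5 + 7**2 = -5 + 49 = 44)
q(r) = -577/38 (q(r) = -35/2 + 44/19 = -577/38)
(q(m(-4, 7)) + n(66, -15))/(545 + 4928) = (-577/38 - 22)/(545 + 4928) = -1413/38/5473 = -1413/38*1/5473 = -1413/207974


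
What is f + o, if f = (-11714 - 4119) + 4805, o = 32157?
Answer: 21129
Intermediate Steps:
f = -11028 (f = -15833 + 4805 = -11028)
f + o = -11028 + 32157 = 21129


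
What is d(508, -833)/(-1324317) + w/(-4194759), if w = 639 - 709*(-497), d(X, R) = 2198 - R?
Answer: -53357123037/617243406067 ≈ -0.086444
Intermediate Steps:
w = 353012 (w = 639 + 352373 = 353012)
d(508, -833)/(-1324317) + w/(-4194759) = (2198 - 1*(-833))/(-1324317) + 353012/(-4194759) = (2198 + 833)*(-1/1324317) + 353012*(-1/4194759) = 3031*(-1/1324317) - 353012/4194759 = -3031/1324317 - 353012/4194759 = -53357123037/617243406067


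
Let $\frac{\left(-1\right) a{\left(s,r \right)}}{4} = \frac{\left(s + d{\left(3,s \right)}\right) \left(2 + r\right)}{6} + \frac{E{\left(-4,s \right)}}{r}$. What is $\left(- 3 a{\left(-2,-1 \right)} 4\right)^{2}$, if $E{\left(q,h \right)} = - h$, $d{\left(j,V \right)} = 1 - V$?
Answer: $7744$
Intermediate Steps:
$a{\left(s,r \right)} = - \frac{4}{3} - \frac{2 r}{3} + \frac{4 s}{r}$ ($a{\left(s,r \right)} = - 4 \left(\frac{\left(s - \left(-1 + s\right)\right) \left(2 + r\right)}{6} + \frac{\left(-1\right) s}{r}\right) = - 4 \left(1 \left(2 + r\right) \frac{1}{6} - \frac{s}{r}\right) = - 4 \left(\left(2 + r\right) \frac{1}{6} - \frac{s}{r}\right) = - 4 \left(\left(\frac{1}{3} + \frac{r}{6}\right) - \frac{s}{r}\right) = - 4 \left(\frac{1}{3} + \frac{r}{6} - \frac{s}{r}\right) = - \frac{4}{3} - \frac{2 r}{3} + \frac{4 s}{r}$)
$\left(- 3 a{\left(-2,-1 \right)} 4\right)^{2} = \left(- 3 \left(- \frac{4}{3} - - \frac{2}{3} + 4 \left(-2\right) \frac{1}{-1}\right) 4\right)^{2} = \left(- 3 \left(- \frac{4}{3} + \frac{2}{3} + 4 \left(-2\right) \left(-1\right)\right) 4\right)^{2} = \left(- 3 \left(- \frac{4}{3} + \frac{2}{3} + 8\right) 4\right)^{2} = \left(\left(-3\right) \frac{22}{3} \cdot 4\right)^{2} = \left(\left(-22\right) 4\right)^{2} = \left(-88\right)^{2} = 7744$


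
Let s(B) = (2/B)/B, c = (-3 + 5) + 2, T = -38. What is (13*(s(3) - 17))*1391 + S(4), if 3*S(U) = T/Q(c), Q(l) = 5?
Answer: -13652779/45 ≈ -3.0340e+5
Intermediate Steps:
c = 4 (c = 2 + 2 = 4)
S(U) = -38/15 (S(U) = (-38/5)/3 = (-38*⅕)/3 = (⅓)*(-38/5) = -38/15)
s(B) = 2/B²
(13*(s(3) - 17))*1391 + S(4) = (13*(2/3² - 17))*1391 - 38/15 = (13*(2*(⅑) - 17))*1391 - 38/15 = (13*(2/9 - 17))*1391 - 38/15 = (13*(-151/9))*1391 - 38/15 = -1963/9*1391 - 38/15 = -2730533/9 - 38/15 = -13652779/45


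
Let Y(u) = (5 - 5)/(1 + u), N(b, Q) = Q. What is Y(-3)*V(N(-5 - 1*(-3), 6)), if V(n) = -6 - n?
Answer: 0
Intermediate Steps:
Y(u) = 0 (Y(u) = 0/(1 + u) = 0)
Y(-3)*V(N(-5 - 1*(-3), 6)) = 0*(-6 - 1*6) = 0*(-6 - 6) = 0*(-12) = 0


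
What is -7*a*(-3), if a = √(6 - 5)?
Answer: 21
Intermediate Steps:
a = 1 (a = √1 = 1)
-7*a*(-3) = -7*1*(-3) = -7*(-3) = 21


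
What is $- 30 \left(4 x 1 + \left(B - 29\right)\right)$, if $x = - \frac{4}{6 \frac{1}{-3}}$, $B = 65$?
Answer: $-1320$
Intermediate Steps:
$x = 2$ ($x = - \frac{4}{6 \left(- \frac{1}{3}\right)} = - \frac{4}{-2} = \left(-4\right) \left(- \frac{1}{2}\right) = 2$)
$- 30 \left(4 x 1 + \left(B - 29\right)\right) = - 30 \left(4 \cdot 2 \cdot 1 + \left(65 - 29\right)\right) = - 30 \left(8 \cdot 1 + \left(65 - 29\right)\right) = - 30 \left(8 + 36\right) = \left(-30\right) 44 = -1320$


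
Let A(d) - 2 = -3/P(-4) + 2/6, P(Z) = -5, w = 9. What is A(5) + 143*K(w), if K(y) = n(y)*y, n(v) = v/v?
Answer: 19349/15 ≈ 1289.9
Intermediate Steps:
n(v) = 1
A(d) = 44/15 (A(d) = 2 + (-3/(-5) + 2/6) = 2 + (-3*(-⅕) + 2*(⅙)) = 2 + (⅗ + ⅓) = 2 + 14/15 = 44/15)
K(y) = y (K(y) = 1*y = y)
A(5) + 143*K(w) = 44/15 + 143*9 = 44/15 + 1287 = 19349/15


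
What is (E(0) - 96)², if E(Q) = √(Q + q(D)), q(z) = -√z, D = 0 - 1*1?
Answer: (96 + (-I)^(5/2))² ≈ 9080.2 + 134.8*I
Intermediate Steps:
D = -1 (D = 0 - 1 = -1)
E(Q) = √(Q - I) (E(Q) = √(Q - √(-1)) = √(Q - I))
(E(0) - 96)² = (√(0 - I) - 96)² = (√(-I) - 96)² = (-96 + √(-I))²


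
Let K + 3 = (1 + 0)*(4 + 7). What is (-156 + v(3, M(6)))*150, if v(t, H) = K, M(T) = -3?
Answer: -22200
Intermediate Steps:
K = 8 (K = -3 + (1 + 0)*(4 + 7) = -3 + 1*11 = -3 + 11 = 8)
v(t, H) = 8
(-156 + v(3, M(6)))*150 = (-156 + 8)*150 = -148*150 = -22200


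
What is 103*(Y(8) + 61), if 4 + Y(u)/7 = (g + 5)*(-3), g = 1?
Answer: -9579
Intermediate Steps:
Y(u) = -154 (Y(u) = -28 + 7*((1 + 5)*(-3)) = -28 + 7*(6*(-3)) = -28 + 7*(-18) = -28 - 126 = -154)
103*(Y(8) + 61) = 103*(-154 + 61) = 103*(-93) = -9579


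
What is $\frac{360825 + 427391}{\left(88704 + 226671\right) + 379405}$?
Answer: $\frac{197054}{173695} \approx 1.1345$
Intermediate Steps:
$\frac{360825 + 427391}{\left(88704 + 226671\right) + 379405} = \frac{788216}{315375 + 379405} = \frac{788216}{694780} = 788216 \cdot \frac{1}{694780} = \frac{197054}{173695}$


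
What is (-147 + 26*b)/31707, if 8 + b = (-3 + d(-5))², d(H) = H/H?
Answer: -251/31707 ≈ -0.0079162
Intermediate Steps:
d(H) = 1
b = -4 (b = -8 + (-3 + 1)² = -8 + (-2)² = -8 + 4 = -4)
(-147 + 26*b)/31707 = (-147 + 26*(-4))/31707 = (-147 - 104)*(1/31707) = -251*1/31707 = -251/31707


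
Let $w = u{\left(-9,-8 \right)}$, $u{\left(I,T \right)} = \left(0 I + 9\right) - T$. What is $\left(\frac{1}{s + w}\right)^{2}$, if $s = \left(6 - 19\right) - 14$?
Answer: $\frac{1}{100} \approx 0.01$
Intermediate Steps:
$u{\left(I,T \right)} = 9 - T$ ($u{\left(I,T \right)} = \left(0 + 9\right) - T = 9 - T$)
$s = -27$ ($s = -13 - 14 = -27$)
$w = 17$ ($w = 9 - -8 = 9 + 8 = 17$)
$\left(\frac{1}{s + w}\right)^{2} = \left(\frac{1}{-27 + 17}\right)^{2} = \left(\frac{1}{-10}\right)^{2} = \left(- \frac{1}{10}\right)^{2} = \frac{1}{100}$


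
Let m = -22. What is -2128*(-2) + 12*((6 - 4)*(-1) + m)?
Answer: 3968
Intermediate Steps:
-2128*(-2) + 12*((6 - 4)*(-1) + m) = -2128*(-2) + 12*((6 - 4)*(-1) - 22) = 4256 + 12*(2*(-1) - 22) = 4256 + 12*(-2 - 22) = 4256 + 12*(-24) = 4256 - 288 = 3968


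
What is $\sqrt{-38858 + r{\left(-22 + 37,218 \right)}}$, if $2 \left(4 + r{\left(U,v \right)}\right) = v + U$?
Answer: $\frac{i \sqrt{154982}}{2} \approx 196.84 i$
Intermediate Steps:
$r{\left(U,v \right)} = -4 + \frac{U}{2} + \frac{v}{2}$ ($r{\left(U,v \right)} = -4 + \frac{v + U}{2} = -4 + \frac{U + v}{2} = -4 + \left(\frac{U}{2} + \frac{v}{2}\right) = -4 + \frac{U}{2} + \frac{v}{2}$)
$\sqrt{-38858 + r{\left(-22 + 37,218 \right)}} = \sqrt{-38858 + \left(-4 + \frac{-22 + 37}{2} + \frac{1}{2} \cdot 218\right)} = \sqrt{-38858 + \left(-4 + \frac{1}{2} \cdot 15 + 109\right)} = \sqrt{-38858 + \left(-4 + \frac{15}{2} + 109\right)} = \sqrt{-38858 + \frac{225}{2}} = \sqrt{- \frac{77491}{2}} = \frac{i \sqrt{154982}}{2}$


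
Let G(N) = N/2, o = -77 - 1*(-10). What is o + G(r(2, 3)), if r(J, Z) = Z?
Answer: -131/2 ≈ -65.500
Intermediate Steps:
o = -67 (o = -77 + 10 = -67)
G(N) = N/2 (G(N) = N*(½) = N/2)
o + G(r(2, 3)) = -67 + (½)*3 = -67 + 3/2 = -131/2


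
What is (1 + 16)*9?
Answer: 153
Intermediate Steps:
(1 + 16)*9 = 17*9 = 153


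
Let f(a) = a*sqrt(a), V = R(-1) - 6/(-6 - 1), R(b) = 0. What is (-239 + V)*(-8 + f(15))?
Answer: 13336/7 - 25005*sqrt(15)/7 ≈ -11930.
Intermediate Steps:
V = 6/7 (V = 0 - 6/(-6 - 1) = 0 - 6/(-7) = 0 - 6*(-1/7) = 0 + 6/7 = 6/7 ≈ 0.85714)
f(a) = a**(3/2)
(-239 + V)*(-8 + f(15)) = (-239 + 6/7)*(-8 + 15**(3/2)) = -1667*(-8 + 15*sqrt(15))/7 = 13336/7 - 25005*sqrt(15)/7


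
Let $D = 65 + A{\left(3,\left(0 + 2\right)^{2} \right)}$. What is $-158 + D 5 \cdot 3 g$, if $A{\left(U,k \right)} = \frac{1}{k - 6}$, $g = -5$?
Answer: $- \frac{9991}{2} \approx -4995.5$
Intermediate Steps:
$A{\left(U,k \right)} = \frac{1}{-6 + k}$
$D = \frac{129}{2}$ ($D = 65 + \frac{1}{-6 + \left(0 + 2\right)^{2}} = 65 + \frac{1}{-6 + 2^{2}} = 65 + \frac{1}{-6 + 4} = 65 + \frac{1}{-2} = 65 - \frac{1}{2} = \frac{129}{2} \approx 64.5$)
$-158 + D 5 \cdot 3 g = -158 + \frac{129 \cdot 5 \cdot 3 \left(-5\right)}{2} = -158 + \frac{129 \cdot 15 \left(-5\right)}{2} = -158 + \frac{129}{2} \left(-75\right) = -158 - \frac{9675}{2} = - \frac{9991}{2}$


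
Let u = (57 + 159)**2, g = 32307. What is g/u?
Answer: 10769/15552 ≈ 0.69245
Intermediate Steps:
u = 46656 (u = 216**2 = 46656)
g/u = 32307/46656 = 32307*(1/46656) = 10769/15552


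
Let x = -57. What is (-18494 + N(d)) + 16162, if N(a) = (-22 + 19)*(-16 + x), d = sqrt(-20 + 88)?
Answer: -2113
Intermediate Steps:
d = 2*sqrt(17) (d = sqrt(68) = 2*sqrt(17) ≈ 8.2462)
N(a) = 219 (N(a) = (-22 + 19)*(-16 - 57) = -3*(-73) = 219)
(-18494 + N(d)) + 16162 = (-18494 + 219) + 16162 = -18275 + 16162 = -2113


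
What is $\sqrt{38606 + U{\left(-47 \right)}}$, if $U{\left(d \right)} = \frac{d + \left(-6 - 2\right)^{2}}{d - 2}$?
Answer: $\frac{\sqrt{1891677}}{7} \approx 196.48$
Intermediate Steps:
$U{\left(d \right)} = \frac{64 + d}{-2 + d}$ ($U{\left(d \right)} = \frac{d + \left(-8\right)^{2}}{-2 + d} = \frac{d + 64}{-2 + d} = \frac{64 + d}{-2 + d}$)
$\sqrt{38606 + U{\left(-47 \right)}} = \sqrt{38606 + \frac{64 - 47}{-2 - 47}} = \sqrt{38606 + \frac{1}{-49} \cdot 17} = \sqrt{38606 - \frac{17}{49}} = \sqrt{\frac{1891677}{49}} = \frac{\sqrt{1891677}}{7}$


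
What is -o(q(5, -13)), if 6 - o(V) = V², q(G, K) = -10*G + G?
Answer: 2019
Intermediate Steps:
q(G, K) = -9*G
o(V) = 6 - V²
-o(q(5, -13)) = -(6 - (-9*5)²) = -(6 - 1*(-45)²) = -(6 - 1*2025) = -(6 - 2025) = -1*(-2019) = 2019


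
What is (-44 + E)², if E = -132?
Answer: 30976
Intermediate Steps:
(-44 + E)² = (-44 - 132)² = (-176)² = 30976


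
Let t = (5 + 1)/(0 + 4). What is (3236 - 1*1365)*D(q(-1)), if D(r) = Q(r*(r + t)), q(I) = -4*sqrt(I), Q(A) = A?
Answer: -29936 - 11226*I ≈ -29936.0 - 11226.0*I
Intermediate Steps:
t = 3/2 (t = 6/4 = 6*(1/4) = 3/2 ≈ 1.5000)
D(r) = r*(3/2 + r) (D(r) = r*(r + 3/2) = r*(3/2 + r))
(3236 - 1*1365)*D(q(-1)) = (3236 - 1*1365)*((-4*I)*(3 + 2*(-4*I))/2) = (3236 - 1365)*((-4*I)*(3 + 2*(-4*I))/2) = 1871*((-4*I)*(3 - 8*I)/2) = 1871*(-2*I*(3 - 8*I)) = -3742*I*(3 - 8*I)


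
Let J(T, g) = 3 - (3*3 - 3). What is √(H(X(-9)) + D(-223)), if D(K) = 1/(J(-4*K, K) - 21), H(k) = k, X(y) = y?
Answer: I*√1302/12 ≈ 3.0069*I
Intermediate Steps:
J(T, g) = -3 (J(T, g) = 3 - (9 - 3) = 3 - 1*6 = 3 - 6 = -3)
D(K) = -1/24 (D(K) = 1/(-3 - 21) = 1/(-24) = -1/24)
√(H(X(-9)) + D(-223)) = √(-9 - 1/24) = √(-217/24) = I*√1302/12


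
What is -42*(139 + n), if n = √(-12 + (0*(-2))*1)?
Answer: -5838 - 84*I*√3 ≈ -5838.0 - 145.49*I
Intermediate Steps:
n = 2*I*√3 (n = √(-12 + 0*1) = √(-12 + 0) = √(-12) = 2*I*√3 ≈ 3.4641*I)
-42*(139 + n) = -42*(139 + 2*I*√3) = -5838 - 84*I*√3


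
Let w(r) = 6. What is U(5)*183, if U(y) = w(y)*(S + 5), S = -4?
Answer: 1098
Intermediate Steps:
U(y) = 6 (U(y) = 6*(-4 + 5) = 6*1 = 6)
U(5)*183 = 6*183 = 1098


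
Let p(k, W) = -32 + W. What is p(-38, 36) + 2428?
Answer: 2432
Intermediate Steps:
p(-38, 36) + 2428 = (-32 + 36) + 2428 = 4 + 2428 = 2432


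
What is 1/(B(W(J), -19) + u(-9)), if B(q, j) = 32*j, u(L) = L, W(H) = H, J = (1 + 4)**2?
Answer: -1/617 ≈ -0.0016207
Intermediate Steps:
J = 25 (J = 5**2 = 25)
1/(B(W(J), -19) + u(-9)) = 1/(32*(-19) - 9) = 1/(-608 - 9) = 1/(-617) = -1/617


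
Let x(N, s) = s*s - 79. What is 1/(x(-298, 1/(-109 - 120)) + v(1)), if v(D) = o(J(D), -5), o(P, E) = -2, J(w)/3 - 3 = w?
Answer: -52441/4247720 ≈ -0.012346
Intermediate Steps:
J(w) = 9 + 3*w
x(N, s) = -79 + s² (x(N, s) = s² - 79 = -79 + s²)
v(D) = -2
1/(x(-298, 1/(-109 - 120)) + v(1)) = 1/((-79 + (1/(-109 - 120))²) - 2) = 1/((-79 + (1/(-229))²) - 2) = 1/((-79 + (-1/229)²) - 2) = 1/((-79 + 1/52441) - 2) = 1/(-4142838/52441 - 2) = 1/(-4247720/52441) = -52441/4247720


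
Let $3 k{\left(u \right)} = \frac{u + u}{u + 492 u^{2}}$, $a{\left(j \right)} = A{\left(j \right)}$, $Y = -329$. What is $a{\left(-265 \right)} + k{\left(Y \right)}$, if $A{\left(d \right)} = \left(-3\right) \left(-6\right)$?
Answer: $\frac{8740816}{485601} \approx 18.0$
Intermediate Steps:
$A{\left(d \right)} = 18$
$a{\left(j \right)} = 18$
$k{\left(u \right)} = \frac{2 u}{3 \left(u + 492 u^{2}\right)}$ ($k{\left(u \right)} = \frac{\left(u + u\right) \frac{1}{u + 492 u^{2}}}{3} = \frac{2 u \frac{1}{u + 492 u^{2}}}{3} = \frac{2 u}{3 \left(u + 492 u^{2}\right)}$)
$a{\left(-265 \right)} + k{\left(Y \right)} = 18 + \frac{2}{3 \left(1 + 492 \left(-329\right)\right)} = 18 + \frac{2}{3 \left(1 - 161868\right)} = 18 + \frac{2}{3 \left(-161867\right)} = 18 + \frac{2}{3} \left(- \frac{1}{161867}\right) = 18 - \frac{2}{485601} = \frac{8740816}{485601}$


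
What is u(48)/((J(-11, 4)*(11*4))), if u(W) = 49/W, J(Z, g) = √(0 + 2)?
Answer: 49*√2/4224 ≈ 0.016405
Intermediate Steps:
J(Z, g) = √2
u(48)/((J(-11, 4)*(11*4))) = (49/48)/((√2*(11*4))) = (49*(1/48))/((√2*44)) = 49/(48*((44*√2))) = 49*(√2/88)/48 = 49*√2/4224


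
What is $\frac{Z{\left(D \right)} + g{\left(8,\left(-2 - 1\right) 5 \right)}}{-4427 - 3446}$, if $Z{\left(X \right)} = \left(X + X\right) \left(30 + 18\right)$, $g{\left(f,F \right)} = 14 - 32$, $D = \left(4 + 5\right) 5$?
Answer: $- \frac{4302}{7873} \approx -0.54642$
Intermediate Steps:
$D = 45$ ($D = 9 \cdot 5 = 45$)
$g{\left(f,F \right)} = -18$ ($g{\left(f,F \right)} = 14 - 32 = -18$)
$Z{\left(X \right)} = 96 X$ ($Z{\left(X \right)} = 2 X 48 = 96 X$)
$\frac{Z{\left(D \right)} + g{\left(8,\left(-2 - 1\right) 5 \right)}}{-4427 - 3446} = \frac{96 \cdot 45 - 18}{-4427 - 3446} = \frac{4320 - 18}{-7873} = 4302 \left(- \frac{1}{7873}\right) = - \frac{4302}{7873}$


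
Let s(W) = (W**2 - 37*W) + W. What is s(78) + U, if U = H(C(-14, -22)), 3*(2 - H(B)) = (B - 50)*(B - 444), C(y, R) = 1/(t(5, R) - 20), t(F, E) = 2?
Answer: -4015477/972 ≈ -4131.1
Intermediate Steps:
s(W) = W**2 - 36*W
C(y, R) = -1/18 (C(y, R) = 1/(2 - 20) = 1/(-18) = -1/18)
H(B) = 2 - (-444 + B)*(-50 + B)/3 (H(B) = 2 - (B - 50)*(B - 444)/3 = 2 - (-50 + B)*(-444 + B)/3 = 2 - (-444 + B)*(-50 + B)/3)
U = -7199749/972 (U = -7398 - (-1/18)**2/3 + (494/3)*(-1/18) = -7398 - 1/3*1/324 - 247/27 = -7398 - 1/972 - 247/27 = -7199749/972 ≈ -7407.1)
s(78) + U = 78*(-36 + 78) - 7199749/972 = 78*42 - 7199749/972 = 3276 - 7199749/972 = -4015477/972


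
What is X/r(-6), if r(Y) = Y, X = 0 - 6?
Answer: 1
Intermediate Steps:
X = -6
X/r(-6) = -6/(-6) = -6*(-1/6) = 1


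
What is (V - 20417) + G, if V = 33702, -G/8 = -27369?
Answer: 232237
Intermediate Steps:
G = 218952 (G = -8*(-27369) = 218952)
(V - 20417) + G = (33702 - 20417) + 218952 = 13285 + 218952 = 232237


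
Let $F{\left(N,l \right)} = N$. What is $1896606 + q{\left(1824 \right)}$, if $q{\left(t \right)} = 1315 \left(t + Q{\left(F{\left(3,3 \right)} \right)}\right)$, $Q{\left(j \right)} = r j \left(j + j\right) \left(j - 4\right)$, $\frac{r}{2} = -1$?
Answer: $4342506$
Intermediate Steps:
$r = -2$ ($r = 2 \left(-1\right) = -2$)
$Q{\left(j \right)} = - 4 j^{2} \left(-4 + j\right)$ ($Q{\left(j \right)} = - 2 j \left(j + j\right) \left(j - 4\right) = - 2 j 2 j \left(-4 + j\right) = - 4 j^{2} \left(-4 + j\right)$)
$q{\left(t \right)} = 47340 + 1315 t$ ($q{\left(t \right)} = 1315 \left(t + 4 \cdot 3^{2} \left(4 - 3\right)\right) = 1315 \left(t + 4 \cdot 9 \left(4 - 3\right)\right) = 1315 \left(t + 4 \cdot 9 \cdot 1\right) = 1315 \left(t + 36\right) = 1315 \left(36 + t\right) = 47340 + 1315 t$)
$1896606 + q{\left(1824 \right)} = 1896606 + \left(47340 + 1315 \cdot 1824\right) = 1896606 + \left(47340 + 2398560\right) = 1896606 + 2445900 = 4342506$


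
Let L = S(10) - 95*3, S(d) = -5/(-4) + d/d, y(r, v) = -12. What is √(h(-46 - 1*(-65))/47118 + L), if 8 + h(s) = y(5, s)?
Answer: 7*I*√12810936579/47118 ≈ 16.815*I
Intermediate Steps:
h(s) = -20 (h(s) = -8 - 12 = -20)
S(d) = 9/4 (S(d) = -5*(-¼) + 1 = 5/4 + 1 = 9/4)
L = -1131/4 (L = 9/4 - 95*3 = 9/4 - 285 = -1131/4 ≈ -282.75)
√(h(-46 - 1*(-65))/47118 + L) = √(-20/47118 - 1131/4) = √(-20*1/47118 - 1131/4) = √(-10/23559 - 1131/4) = √(-26645269/94236) = 7*I*√12810936579/47118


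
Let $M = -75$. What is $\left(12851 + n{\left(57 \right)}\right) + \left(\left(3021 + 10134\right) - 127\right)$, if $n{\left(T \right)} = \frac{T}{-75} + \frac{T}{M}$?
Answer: $\frac{646937}{25} \approx 25877.0$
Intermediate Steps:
$n{\left(T \right)} = - \frac{2 T}{75}$ ($n{\left(T \right)} = \frac{T}{-75} + \frac{T}{-75} = T \left(- \frac{1}{75}\right) + T \left(- \frac{1}{75}\right) = - \frac{T}{75} - \frac{T}{75} = - \frac{2 T}{75}$)
$\left(12851 + n{\left(57 \right)}\right) + \left(\left(3021 + 10134\right) - 127\right) = \left(12851 - \frac{38}{25}\right) + \left(\left(3021 + 10134\right) - 127\right) = \left(12851 - \frac{38}{25}\right) + \left(13155 - 127\right) = \frac{321237}{25} + 13028 = \frac{646937}{25}$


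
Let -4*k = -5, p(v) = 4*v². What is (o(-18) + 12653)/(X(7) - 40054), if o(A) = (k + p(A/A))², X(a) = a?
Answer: -202889/640752 ≈ -0.31664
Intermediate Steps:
k = 5/4 (k = -¼*(-5) = 5/4 ≈ 1.2500)
o(A) = 441/16 (o(A) = (5/4 + 4*(A/A)²)² = (5/4 + 4*1²)² = (5/4 + 4*1)² = (5/4 + 4)² = (21/4)² = 441/16)
(o(-18) + 12653)/(X(7) - 40054) = (441/16 + 12653)/(7 - 40054) = (202889/16)/(-40047) = (202889/16)*(-1/40047) = -202889/640752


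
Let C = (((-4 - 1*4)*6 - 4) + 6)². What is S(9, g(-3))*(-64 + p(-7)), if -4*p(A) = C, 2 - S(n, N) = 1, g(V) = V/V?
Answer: -593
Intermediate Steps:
g(V) = 1
S(n, N) = 1 (S(n, N) = 2 - 1*1 = 2 - 1 = 1)
C = 2116 (C = (((-4 - 4)*6 - 4) + 6)² = ((-8*6 - 4) + 6)² = ((-48 - 4) + 6)² = (-52 + 6)² = (-46)² = 2116)
p(A) = -529 (p(A) = -¼*2116 = -529)
S(9, g(-3))*(-64 + p(-7)) = 1*(-64 - 529) = 1*(-593) = -593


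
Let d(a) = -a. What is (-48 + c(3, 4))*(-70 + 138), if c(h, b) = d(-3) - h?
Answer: -3264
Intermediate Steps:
c(h, b) = 3 - h (c(h, b) = -1*(-3) - h = 3 - h)
(-48 + c(3, 4))*(-70 + 138) = (-48 + (3 - 1*3))*(-70 + 138) = (-48 + (3 - 3))*68 = (-48 + 0)*68 = -48*68 = -3264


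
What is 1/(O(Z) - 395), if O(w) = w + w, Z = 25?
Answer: -1/345 ≈ -0.0028986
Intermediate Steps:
O(w) = 2*w
1/(O(Z) - 395) = 1/(2*25 - 395) = 1/(50 - 395) = 1/(-345) = -1/345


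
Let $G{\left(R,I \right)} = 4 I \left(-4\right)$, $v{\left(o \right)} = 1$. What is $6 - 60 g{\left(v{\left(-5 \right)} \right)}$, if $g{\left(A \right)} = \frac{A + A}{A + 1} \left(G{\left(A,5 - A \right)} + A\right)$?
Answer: $3786$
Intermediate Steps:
$G{\left(R,I \right)} = - 16 I$
$g{\left(A \right)} = \frac{2 A \left(-80 + 17 A\right)}{1 + A}$ ($g{\left(A \right)} = \frac{A + A}{A + 1} \left(- 16 \left(5 - A\right) + A\right) = \frac{2 A}{1 + A} \left(\left(-80 + 16 A\right) + A\right) = \frac{2 A}{1 + A} \left(-80 + 17 A\right) = \frac{2 A \left(-80 + 17 A\right)}{1 + A}$)
$6 - 60 g{\left(v{\left(-5 \right)} \right)} = 6 - 60 \cdot 2 \cdot 1 \frac{1}{1 + 1} \left(-80 + 17 \cdot 1\right) = 6 - 60 \cdot 2 \cdot 1 \cdot \frac{1}{2} \left(-80 + 17\right) = 6 - 60 \cdot 2 \cdot 1 \cdot \frac{1}{2} \left(-63\right) = 6 - -3780 = 6 + 3780 = 3786$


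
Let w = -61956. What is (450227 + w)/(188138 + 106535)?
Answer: 388271/294673 ≈ 1.3176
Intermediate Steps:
(450227 + w)/(188138 + 106535) = (450227 - 61956)/(188138 + 106535) = 388271/294673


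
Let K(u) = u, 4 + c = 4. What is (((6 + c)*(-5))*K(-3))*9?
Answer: 810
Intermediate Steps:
c = 0 (c = -4 + 4 = 0)
(((6 + c)*(-5))*K(-3))*9 = (((6 + 0)*(-5))*(-3))*9 = ((6*(-5))*(-3))*9 = -30*(-3)*9 = 90*9 = 810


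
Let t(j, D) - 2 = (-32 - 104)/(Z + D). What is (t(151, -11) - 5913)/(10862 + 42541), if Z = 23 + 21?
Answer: -195199/1762299 ≈ -0.11076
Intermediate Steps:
Z = 44
t(j, D) = 2 - 136/(44 + D) (t(j, D) = 2 + (-32 - 104)/(44 + D) = 2 - 136/(44 + D))
(t(151, -11) - 5913)/(10862 + 42541) = (2*(-24 - 11)/(44 - 11) - 5913)/(10862 + 42541) = (2*(-35)/33 - 5913)/53403 = (2*(1/33)*(-35) - 5913)*(1/53403) = (-70/33 - 5913)*(1/53403) = -195199/33*1/53403 = -195199/1762299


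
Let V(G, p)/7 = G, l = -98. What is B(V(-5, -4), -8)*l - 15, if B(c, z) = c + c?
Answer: 6845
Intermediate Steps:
V(G, p) = 7*G
B(c, z) = 2*c
B(V(-5, -4), -8)*l - 15 = (2*(7*(-5)))*(-98) - 15 = (2*(-35))*(-98) - 15 = -70*(-98) - 15 = 6860 - 15 = 6845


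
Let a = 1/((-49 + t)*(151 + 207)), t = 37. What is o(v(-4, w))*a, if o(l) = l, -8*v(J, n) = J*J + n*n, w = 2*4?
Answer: 5/2148 ≈ 0.0023277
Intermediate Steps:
w = 8
v(J, n) = -J**2/8 - n**2/8 (v(J, n) = -(J*J + n*n)/8 = -(J**2 + n**2)/8 = -J**2/8 - n**2/8)
a = -1/4296 (a = 1/((-49 + 37)*(151 + 207)) = 1/(-12*358) = 1/(-4296) = -1/4296 ≈ -0.00023277)
o(v(-4, w))*a = (-1/8*(-4)**2 - 1/8*8**2)*(-1/4296) = (-1/8*16 - 1/8*64)*(-1/4296) = (-2 - 8)*(-1/4296) = -10*(-1/4296) = 5/2148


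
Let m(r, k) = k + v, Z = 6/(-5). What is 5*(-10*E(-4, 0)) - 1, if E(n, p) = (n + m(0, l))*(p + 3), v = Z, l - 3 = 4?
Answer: -271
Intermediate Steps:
l = 7 (l = 3 + 4 = 7)
Z = -6/5 (Z = 6*(-⅕) = -6/5 ≈ -1.2000)
v = -6/5 ≈ -1.2000
m(r, k) = -6/5 + k (m(r, k) = k - 6/5 = -6/5 + k)
E(n, p) = (3 + p)*(29/5 + n) (E(n, p) = (n + (-6/5 + 7))*(p + 3) = (n + 29/5)*(3 + p) = (29/5 + n)*(3 + p) = (3 + p)*(29/5 + n))
5*(-10*E(-4, 0)) - 1 = 5*(-10*(87/5 + 3*(-4) + (29/5)*0 - 4*0)) - 1 = 5*(-10*(87/5 - 12 + 0 + 0)) - 1 = 5*(-10*27/5) - 1 = 5*(-54) - 1 = -270 - 1 = -271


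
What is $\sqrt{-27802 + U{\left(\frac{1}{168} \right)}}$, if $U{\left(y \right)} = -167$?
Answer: $i \sqrt{27969} \approx 167.24 i$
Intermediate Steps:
$\sqrt{-27802 + U{\left(\frac{1}{168} \right)}} = \sqrt{-27802 - 167} = \sqrt{-27969} = i \sqrt{27969}$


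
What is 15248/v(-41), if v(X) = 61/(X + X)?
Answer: -1250336/61 ≈ -20497.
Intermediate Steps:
v(X) = 61/(2*X) (v(X) = 61/((2*X)) = 61*(1/(2*X)) = 61/(2*X))
15248/v(-41) = 15248/(((61/2)/(-41))) = 15248/(((61/2)*(-1/41))) = 15248/(-61/82) = 15248*(-82/61) = -1250336/61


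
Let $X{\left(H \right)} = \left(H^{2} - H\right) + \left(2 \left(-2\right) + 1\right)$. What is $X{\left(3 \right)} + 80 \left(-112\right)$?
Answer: $-8957$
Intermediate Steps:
$X{\left(H \right)} = -3 + H^{2} - H$ ($X{\left(H \right)} = \left(H^{2} - H\right) + \left(-4 + 1\right) = \left(H^{2} - H\right) - 3 = -3 + H^{2} - H$)
$X{\left(3 \right)} + 80 \left(-112\right) = \left(-3 + 3^{2} - 3\right) + 80 \left(-112\right) = \left(-3 + 9 - 3\right) - 8960 = 3 - 8960 = -8957$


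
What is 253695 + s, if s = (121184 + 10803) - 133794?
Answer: 251888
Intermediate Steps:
s = -1807 (s = 131987 - 133794 = -1807)
253695 + s = 253695 - 1807 = 251888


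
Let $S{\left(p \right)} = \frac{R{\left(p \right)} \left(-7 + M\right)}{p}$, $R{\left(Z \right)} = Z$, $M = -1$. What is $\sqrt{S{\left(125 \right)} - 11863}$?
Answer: $3 i \sqrt{1319} \approx 108.95 i$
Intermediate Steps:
$S{\left(p \right)} = -8$ ($S{\left(p \right)} = \frac{p \left(-7 - 1\right)}{p} = \frac{p \left(-8\right)}{p} = \frac{\left(-8\right) p}{p} = -8$)
$\sqrt{S{\left(125 \right)} - 11863} = \sqrt{-8 - 11863} = \sqrt{-11871} = 3 i \sqrt{1319}$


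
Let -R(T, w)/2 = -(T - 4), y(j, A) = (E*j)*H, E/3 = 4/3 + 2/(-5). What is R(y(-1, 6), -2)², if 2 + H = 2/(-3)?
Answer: 10816/225 ≈ 48.071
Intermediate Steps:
H = -8/3 (H = -2 + 2/(-3) = -2 + 2*(-⅓) = -2 - ⅔ = -8/3 ≈ -2.6667)
E = 14/5 (E = 3*(4/3 + 2/(-5)) = 3*(4*(⅓) + 2*(-⅕)) = 3*(4/3 - ⅖) = 3*(14/15) = 14/5 ≈ 2.8000)
y(j, A) = -112*j/15 (y(j, A) = (14*j/5)*(-8/3) = -112*j/15)
R(T, w) = -8 + 2*T (R(T, w) = -(-2)*(T - 4) = -(-2)*(-4 + T) = -2*(4 - T) = -8 + 2*T)
R(y(-1, 6), -2)² = (-8 + 2*(-112/15*(-1)))² = (-8 + 2*(112/15))² = (-8 + 224/15)² = (104/15)² = 10816/225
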